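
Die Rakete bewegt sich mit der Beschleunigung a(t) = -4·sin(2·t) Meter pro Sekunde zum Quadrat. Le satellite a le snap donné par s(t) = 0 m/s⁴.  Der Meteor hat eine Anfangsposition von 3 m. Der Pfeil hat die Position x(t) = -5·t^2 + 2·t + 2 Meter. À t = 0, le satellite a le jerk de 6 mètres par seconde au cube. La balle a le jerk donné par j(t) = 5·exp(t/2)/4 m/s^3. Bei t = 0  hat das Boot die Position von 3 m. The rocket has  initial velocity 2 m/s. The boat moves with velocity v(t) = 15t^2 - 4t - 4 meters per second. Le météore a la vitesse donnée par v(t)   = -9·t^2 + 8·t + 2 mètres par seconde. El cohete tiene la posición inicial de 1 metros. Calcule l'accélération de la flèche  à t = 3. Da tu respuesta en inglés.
We must differentiate our position equation x(t) = -5·t^2 + 2·t + 2 2 times. Taking d/dt of x(t), we find v(t) = 2 - 10·t. Taking d/dt of v(t), we find a(t) = -10. We have acceleration a(t) = -10. Substituting t = 3: a(3) = -10.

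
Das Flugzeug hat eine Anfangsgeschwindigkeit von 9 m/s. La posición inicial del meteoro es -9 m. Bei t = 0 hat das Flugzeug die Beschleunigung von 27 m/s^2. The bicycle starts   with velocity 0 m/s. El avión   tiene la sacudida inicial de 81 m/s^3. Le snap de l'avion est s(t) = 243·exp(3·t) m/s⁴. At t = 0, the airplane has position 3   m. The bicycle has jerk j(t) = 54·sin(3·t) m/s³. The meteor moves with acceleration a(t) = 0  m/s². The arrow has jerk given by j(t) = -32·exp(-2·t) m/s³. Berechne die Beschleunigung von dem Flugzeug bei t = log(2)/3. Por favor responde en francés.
Nous devons trouver l'intégrale de notre équation du snap s(t) = 243·exp(3·t) 2 fois. La primitive du snap, avec j(0) = 81, donne le jerk: j(t) = 81·exp(3·t). L'intégrale du jerk, avec a(0) = 27, donne l'accélération: a(t) = 27·exp(3·t). En utilisant a(t) = 27·exp(3·t) et en substituant t = log(2)/3, nous trouvons a = 54.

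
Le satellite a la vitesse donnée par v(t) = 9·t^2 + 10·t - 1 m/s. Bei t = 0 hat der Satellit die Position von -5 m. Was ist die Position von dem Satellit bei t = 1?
Um dies zu lösen, müssen wir 1 Stammfunktion unserer Gleichung für die Geschwindigkeit v(t) = 9·t^2 + 10·t - 1 finden. Die Stammfunktion von der Geschwindigkeit ist die Position. Mit x(0) = -5 erhalten wir x(t) = 3·t^3 + 5·t^2 - t - 5. Mit x(t) = 3·t^3 + 5·t^2 - t - 5 und Einsetzen von t = 1, finden wir x = 2.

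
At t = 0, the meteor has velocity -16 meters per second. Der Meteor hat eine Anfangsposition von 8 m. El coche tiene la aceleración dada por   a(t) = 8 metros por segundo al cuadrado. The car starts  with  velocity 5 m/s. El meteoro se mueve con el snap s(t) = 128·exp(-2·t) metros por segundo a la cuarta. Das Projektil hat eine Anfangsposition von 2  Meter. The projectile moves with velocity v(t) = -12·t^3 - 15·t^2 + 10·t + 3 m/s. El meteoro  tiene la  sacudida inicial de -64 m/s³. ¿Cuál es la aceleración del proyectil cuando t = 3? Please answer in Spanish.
Para resolver esto, necesitamos tomar 1 derivada de nuestra ecuación de la velocidad v(t) = -12·t^3 - 15·t^2 + 10·t + 3. La derivada de la velocidad da la aceleración: a(t) = -36·t^2 - 30·t + 10. Tenemos la aceleración a(t) = -36·t^2 - 30·t + 10. Sustituyendo t = 3: a(3) = -404.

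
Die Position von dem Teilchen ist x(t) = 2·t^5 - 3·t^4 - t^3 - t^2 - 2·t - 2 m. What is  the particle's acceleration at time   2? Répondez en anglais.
We must differentiate our position equation x(t) = 2·t^5 - 3·t^4 - t^3 - t^2 - 2·t - 2 2 times. Taking d/dt of x(t), we find v(t) = 10·t^4 - 12·t^3 - 3·t^2 - 2·t - 2. The derivative of velocity gives acceleration: a(t) = 40·t^3 - 36·t^2 - 6·t - 2. Using a(t) = 40·t^3 - 36·t^2 - 6·t - 2 and substituting t = 2, we find a = 162.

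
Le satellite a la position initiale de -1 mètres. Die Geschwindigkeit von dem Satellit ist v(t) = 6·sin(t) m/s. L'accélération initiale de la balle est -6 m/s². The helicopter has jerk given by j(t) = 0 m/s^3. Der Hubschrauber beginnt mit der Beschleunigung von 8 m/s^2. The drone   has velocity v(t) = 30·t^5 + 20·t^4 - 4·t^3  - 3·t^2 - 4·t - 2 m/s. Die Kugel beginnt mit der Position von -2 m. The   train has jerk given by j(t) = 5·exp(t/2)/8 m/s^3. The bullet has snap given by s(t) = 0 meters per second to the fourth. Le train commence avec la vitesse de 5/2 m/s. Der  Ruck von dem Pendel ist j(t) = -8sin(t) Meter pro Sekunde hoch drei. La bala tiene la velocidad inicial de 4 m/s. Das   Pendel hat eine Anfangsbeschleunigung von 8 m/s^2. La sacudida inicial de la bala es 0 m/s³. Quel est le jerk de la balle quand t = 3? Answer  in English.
We must find the antiderivative of our snap equation s(t) = 0 1 time. The antiderivative of snap, with j(0) = 0, gives jerk: j(t) = 0. We have jerk j(t) = 0. Substituting t = 3: j(3) = 0.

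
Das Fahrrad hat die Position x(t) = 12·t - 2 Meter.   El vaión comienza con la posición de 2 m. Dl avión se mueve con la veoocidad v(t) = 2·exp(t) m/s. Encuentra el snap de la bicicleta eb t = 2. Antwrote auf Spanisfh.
Partiendo de la posición x(t) = 12·t - 2, tomamos 4 derivadas. Tomando d/dt de x(t), encontramos v(t) = 12. Tomando d/dt de v(t), encontramos a(t) = 0. La derivada de la aceleración da la sacudida: j(t) = 0. La derivada de la sacudida da el snap: s(t) = 0. Usando s(t) = 0 y sustituyendo t = 2, encontramos s = 0.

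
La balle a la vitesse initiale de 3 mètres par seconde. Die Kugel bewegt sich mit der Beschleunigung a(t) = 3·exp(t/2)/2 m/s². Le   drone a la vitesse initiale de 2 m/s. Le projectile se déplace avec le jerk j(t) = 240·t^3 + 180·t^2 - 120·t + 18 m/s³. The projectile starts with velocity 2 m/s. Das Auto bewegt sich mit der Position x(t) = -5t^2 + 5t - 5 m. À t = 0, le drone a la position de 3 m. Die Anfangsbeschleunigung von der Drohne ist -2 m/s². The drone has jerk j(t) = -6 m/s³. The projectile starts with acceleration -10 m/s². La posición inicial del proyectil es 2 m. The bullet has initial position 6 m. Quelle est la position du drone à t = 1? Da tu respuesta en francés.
En partant du jerk j(t) = -6, nous prenons 3 primitives. L'intégrale du jerk, avec a(0) = -2, donne l'accélération: a(t) = -6·t - 2. En intégrant l'accélération et en utilisant la condition initiale v(0) = 2, nous obtenons v(t) = -3·t^2 - 2·t + 2. En intégrant la vitesse et en utilisant la condition initiale x(0) = 3, nous obtenons x(t) = -t^3 - t^2 + 2·t + 3. De l'équation de la position x(t) = -t^3 - t^2 + 2·t + 3, nous substituons t = 1 pour obtenir x = 3.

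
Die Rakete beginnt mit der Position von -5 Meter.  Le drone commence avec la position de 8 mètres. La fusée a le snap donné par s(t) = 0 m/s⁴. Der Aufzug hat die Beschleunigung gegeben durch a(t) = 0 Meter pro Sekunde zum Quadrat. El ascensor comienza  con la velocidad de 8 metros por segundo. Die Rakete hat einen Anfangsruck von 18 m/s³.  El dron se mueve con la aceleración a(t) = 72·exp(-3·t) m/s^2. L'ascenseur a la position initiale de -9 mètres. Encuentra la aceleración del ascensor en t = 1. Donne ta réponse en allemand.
Wir haben die Beschleunigung a(t) = 0. Durch Einsetzen von t = 1: a(1) = 0.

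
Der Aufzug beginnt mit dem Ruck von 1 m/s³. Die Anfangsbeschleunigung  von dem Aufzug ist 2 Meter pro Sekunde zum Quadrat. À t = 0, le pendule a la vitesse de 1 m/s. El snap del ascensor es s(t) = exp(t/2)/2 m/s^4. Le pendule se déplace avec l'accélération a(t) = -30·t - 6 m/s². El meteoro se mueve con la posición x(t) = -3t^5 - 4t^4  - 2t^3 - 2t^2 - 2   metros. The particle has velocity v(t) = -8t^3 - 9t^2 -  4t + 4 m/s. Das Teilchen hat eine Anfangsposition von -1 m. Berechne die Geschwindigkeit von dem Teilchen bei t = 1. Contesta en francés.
De l'équation de la vitesse v(t) = -8·t^3 - 9·t^2 - 4·t + 4, nous substituons t = 1 pour obtenir v = -17.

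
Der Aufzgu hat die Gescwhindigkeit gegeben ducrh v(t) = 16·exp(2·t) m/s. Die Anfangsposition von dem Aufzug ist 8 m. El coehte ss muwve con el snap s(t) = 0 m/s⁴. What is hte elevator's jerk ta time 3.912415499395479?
To solve this, we need to take 2 derivatives of our velocity equation v(t) = 16·exp(2·t). The derivative of velocity gives acceleration: a(t) = 32·exp(2·t). Differentiating acceleration, we get jerk: j(t) = 64·exp(2·t). Using j(t) = 64·exp(2·t) and substituting t = 3.912415499395479, we find j = 160125.647378933.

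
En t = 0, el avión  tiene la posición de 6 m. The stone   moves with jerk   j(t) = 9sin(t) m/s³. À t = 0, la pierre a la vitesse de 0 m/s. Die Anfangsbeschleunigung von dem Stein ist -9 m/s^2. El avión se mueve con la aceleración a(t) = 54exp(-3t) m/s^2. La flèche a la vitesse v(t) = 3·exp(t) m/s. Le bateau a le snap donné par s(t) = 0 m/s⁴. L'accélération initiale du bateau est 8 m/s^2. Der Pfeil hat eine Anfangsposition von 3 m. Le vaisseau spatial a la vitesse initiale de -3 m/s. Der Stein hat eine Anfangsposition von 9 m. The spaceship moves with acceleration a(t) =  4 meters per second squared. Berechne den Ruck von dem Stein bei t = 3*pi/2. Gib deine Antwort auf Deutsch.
Wir haben den Ruck j(t) = 9·sin(t). Durch Einsetzen von t = 3*pi/2: j(3*pi/2) = -9.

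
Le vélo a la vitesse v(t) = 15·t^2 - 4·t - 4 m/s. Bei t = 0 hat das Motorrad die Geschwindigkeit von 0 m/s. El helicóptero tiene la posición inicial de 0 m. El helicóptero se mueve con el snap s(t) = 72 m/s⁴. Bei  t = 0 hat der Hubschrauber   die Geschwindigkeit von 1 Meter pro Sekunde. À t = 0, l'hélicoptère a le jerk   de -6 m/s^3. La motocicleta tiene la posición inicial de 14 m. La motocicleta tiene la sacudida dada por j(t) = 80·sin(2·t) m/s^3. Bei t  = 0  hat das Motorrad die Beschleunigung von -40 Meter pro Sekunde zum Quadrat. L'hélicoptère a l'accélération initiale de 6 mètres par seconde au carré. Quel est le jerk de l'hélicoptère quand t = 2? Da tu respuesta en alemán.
Wir müssen die Stammfunktion unserer Gleichung für den Snap s(t) = 72 1-mal finden. Mit ∫s(t)dt und Anwendung von j(0) = -6, finden wir j(t) = 72·t - 6. Aus der Gleichung für den Ruck j(t) = 72·t - 6, setzen wir t = 2 ein und erhalten j = 138.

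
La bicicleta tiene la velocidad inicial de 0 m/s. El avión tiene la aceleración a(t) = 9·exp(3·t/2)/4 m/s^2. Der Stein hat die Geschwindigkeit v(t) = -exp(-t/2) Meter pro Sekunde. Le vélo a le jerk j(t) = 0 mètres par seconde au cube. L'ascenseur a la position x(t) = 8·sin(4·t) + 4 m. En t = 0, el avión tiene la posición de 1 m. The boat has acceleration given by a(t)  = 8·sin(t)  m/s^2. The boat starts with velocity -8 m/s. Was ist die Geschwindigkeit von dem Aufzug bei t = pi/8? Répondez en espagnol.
Debemos derivar nuestra ecuación de la posición x(t) = 8·sin(4·t) + 4 1 vez. Tomando d/dt de x(t), encontramos v(t) = 32·cos(4·t). De la ecuación de la velocidad v(t) = 32·cos(4·t), sustituimos t = pi/8 para obtener v = 0.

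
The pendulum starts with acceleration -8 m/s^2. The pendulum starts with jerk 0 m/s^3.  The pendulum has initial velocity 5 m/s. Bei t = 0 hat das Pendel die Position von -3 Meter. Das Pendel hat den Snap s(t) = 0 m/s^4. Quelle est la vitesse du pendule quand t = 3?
En partant du snap s(t) = 0, nous prenons 3 intégrales. L'intégrale du snap est le jerk. En utilisant j(0) = 0, nous obtenons j(t) = 0. L'intégrale du jerk est l'accélération. En utilisant a(0) = -8, nous obtenons a(t) = -8. L'intégrale de l'accélération est la vitesse. En utilisant v(0) = 5, nous obtenons v(t) = 5 - 8·t. Nous avons la vitesse v(t) = 5 - 8·t. En substituant t = 3: v(3) = -19.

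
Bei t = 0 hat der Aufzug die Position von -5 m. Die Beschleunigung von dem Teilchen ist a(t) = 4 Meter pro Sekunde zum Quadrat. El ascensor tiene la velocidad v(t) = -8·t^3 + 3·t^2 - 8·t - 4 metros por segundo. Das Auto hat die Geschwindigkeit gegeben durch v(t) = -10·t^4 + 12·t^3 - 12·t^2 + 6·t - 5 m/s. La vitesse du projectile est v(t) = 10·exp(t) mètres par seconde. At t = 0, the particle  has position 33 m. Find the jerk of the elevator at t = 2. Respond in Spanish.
Debemos derivar nuestra ecuación de la velocidad v(t) = -8·t^3 + 3·t^2 - 8·t - 4 2 veces. Tomando d/dt de v(t), encontramos a(t) = -24·t^2 + 6·t - 8. Tomando d/dt de a(t), encontramos j(t) = 6 - 48·t. Usando j(t) = 6 - 48·t y sustituyendo t = 2, encontramos j = -90.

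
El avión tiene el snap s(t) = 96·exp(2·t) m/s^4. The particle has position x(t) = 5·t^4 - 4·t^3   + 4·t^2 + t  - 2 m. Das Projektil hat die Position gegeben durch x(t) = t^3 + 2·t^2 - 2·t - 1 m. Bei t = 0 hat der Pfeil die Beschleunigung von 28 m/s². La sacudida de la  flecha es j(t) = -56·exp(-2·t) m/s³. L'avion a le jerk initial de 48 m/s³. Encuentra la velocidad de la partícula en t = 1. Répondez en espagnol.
Partiendo de la posición x(t) = 5·t^4 - 4·t^3 + 4·t^2 + t - 2, tomamos 1 derivada. La derivada de la posición da la velocidad: v(t) = 20·t^3 - 12·t^2 + 8·t + 1. Tenemos la velocidad v(t) = 20·t^3 - 12·t^2 + 8·t + 1. Sustituyendo t = 1: v(1) = 17.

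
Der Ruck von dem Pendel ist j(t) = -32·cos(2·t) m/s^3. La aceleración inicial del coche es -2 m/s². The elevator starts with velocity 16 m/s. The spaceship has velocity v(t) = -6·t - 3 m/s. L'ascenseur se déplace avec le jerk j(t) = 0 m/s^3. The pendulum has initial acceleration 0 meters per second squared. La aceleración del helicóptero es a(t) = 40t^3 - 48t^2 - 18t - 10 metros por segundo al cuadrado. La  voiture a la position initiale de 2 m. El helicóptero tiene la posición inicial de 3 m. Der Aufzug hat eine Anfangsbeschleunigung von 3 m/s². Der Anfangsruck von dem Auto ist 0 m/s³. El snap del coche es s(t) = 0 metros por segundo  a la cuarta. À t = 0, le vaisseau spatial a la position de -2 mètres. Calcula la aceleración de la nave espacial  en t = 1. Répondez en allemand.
Ausgehend von der Geschwindigkeit v(t) = -6·t - 3, nehmen wir 1 Ableitung. Durch Ableiten von der Geschwindigkeit erhalten wir die Beschleunigung: a(t) = -6. Aus der Gleichung für die Beschleunigung a(t) = -6, setzen wir t = 1 ein und erhalten a = -6.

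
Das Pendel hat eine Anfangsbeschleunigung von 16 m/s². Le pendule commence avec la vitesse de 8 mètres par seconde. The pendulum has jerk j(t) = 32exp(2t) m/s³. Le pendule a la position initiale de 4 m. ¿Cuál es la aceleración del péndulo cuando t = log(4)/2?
Para resolver esto, necesitamos tomar 1 antiderivada de nuestra ecuación de la sacudida j(t) = 32·exp(2·t). La integral de la sacudida es la aceleración. Usando a(0) = 16, obtenemos a(t) = 16·exp(2·t). Usando a(t) = 16·exp(2·t) y sustituyendo t = log(4)/2, encontramos a = 64.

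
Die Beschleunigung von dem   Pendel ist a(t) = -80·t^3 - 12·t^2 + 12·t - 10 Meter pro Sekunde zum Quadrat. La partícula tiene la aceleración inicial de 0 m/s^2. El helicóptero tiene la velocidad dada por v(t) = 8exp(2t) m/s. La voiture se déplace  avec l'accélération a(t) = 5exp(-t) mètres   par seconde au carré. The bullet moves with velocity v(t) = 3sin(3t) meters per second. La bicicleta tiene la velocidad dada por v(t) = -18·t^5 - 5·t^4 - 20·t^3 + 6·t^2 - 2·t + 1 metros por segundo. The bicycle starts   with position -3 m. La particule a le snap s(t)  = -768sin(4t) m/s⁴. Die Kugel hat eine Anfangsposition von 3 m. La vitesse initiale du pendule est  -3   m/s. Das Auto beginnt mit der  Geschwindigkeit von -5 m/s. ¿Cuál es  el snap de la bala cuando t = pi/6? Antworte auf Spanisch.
Para resolver esto, necesitamos tomar 3 derivadas de nuestra ecuación de la velocidad v(t) = 3·sin(3·t). Derivando la velocidad, obtenemos la aceleración: a(t) = 9·cos(3·t). La derivada de la aceleración da la sacudida: j(t) = -27·sin(3·t). Tomando d/dt de j(t), encontramos s(t) = -81·cos(3·t). Tenemos el snap s(t) = -81·cos(3·t). Sustituyendo t = pi/6: s(pi/6) = 0.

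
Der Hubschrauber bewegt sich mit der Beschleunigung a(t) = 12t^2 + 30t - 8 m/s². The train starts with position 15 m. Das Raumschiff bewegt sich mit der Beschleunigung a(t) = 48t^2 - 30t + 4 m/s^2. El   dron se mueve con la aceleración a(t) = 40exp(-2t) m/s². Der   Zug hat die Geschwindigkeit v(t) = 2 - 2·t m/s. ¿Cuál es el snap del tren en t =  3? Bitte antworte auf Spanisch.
Debemos derivar nuestra ecuación de la velocidad v(t) = 2 - 2·t 3 veces. Tomando d/dt de v(t), encontramos a(t) = -2. Tomando d/dt de a(t), encontramos j(t) = 0. Tomando d/dt de j(t), encontramos s(t) = 0. Usando s(t) = 0 y sustituyendo t = 3, encontramos s = 0.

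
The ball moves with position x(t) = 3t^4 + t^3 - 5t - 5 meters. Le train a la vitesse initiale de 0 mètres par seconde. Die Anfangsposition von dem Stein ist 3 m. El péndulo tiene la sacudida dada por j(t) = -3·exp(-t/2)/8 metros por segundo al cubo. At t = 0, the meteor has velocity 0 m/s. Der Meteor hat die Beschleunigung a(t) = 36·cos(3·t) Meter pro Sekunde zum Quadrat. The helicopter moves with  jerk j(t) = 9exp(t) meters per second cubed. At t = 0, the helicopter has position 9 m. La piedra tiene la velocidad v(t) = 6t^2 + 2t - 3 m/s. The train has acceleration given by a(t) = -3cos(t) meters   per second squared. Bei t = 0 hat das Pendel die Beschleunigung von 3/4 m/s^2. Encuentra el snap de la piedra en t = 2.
Debemos derivar nuestra ecuación de la velocidad v(t) = 6·t^2 + 2·t - 3 3 veces. Tomando d/dt de v(t), encontramos a(t) = 12·t + 2. Derivando la aceleración, obtenemos la sacudida: j(t) = 12. La derivada de la sacudida da el snap: s(t) = 0. De la ecuación del snap s(t) = 0, sustituimos t = 2 para obtener s = 0.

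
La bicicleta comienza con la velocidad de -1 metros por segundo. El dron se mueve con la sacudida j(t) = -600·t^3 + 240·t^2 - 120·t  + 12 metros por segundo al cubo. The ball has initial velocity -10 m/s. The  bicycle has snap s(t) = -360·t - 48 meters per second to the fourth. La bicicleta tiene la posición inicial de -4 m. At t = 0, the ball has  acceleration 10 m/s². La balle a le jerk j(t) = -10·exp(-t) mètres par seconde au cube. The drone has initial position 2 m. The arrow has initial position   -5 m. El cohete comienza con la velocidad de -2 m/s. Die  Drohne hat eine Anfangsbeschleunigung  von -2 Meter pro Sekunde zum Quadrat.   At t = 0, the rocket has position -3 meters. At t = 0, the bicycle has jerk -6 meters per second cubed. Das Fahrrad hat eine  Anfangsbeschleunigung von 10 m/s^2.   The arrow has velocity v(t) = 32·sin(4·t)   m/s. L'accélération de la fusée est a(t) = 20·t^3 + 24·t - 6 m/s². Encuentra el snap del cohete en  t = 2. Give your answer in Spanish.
Partiendo de la aceleración a(t) = 20·t^3 + 24·t - 6, tomamos 2 derivadas. La derivada de la aceleración da la sacudida: j(t) = 60·t^2 + 24. Derivando la sacudida, obtenemos el snap: s(t) = 120·t. Tenemos el snap s(t) = 120·t. Sustituyendo t = 2: s(2) = 240.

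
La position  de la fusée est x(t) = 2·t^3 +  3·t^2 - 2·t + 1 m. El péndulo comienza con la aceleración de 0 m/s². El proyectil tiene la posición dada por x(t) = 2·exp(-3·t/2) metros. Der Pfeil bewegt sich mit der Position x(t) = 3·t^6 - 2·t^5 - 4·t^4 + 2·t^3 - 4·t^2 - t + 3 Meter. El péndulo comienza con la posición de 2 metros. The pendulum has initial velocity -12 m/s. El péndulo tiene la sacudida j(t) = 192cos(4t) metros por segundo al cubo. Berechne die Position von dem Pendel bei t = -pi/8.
Ausgehend von dem Ruck j(t) = 192·cos(4·t), nehmen wir 3 Integrale. Das Integral von dem Ruck, mit a(0) = 0, ergibt die Beschleunigung: a(t) = 48·sin(4·t). Durch Integration von der Beschleunigung und Verwendung der Anfangsbedingung v(0) = -12, erhalten wir v(t) = -12·cos(4·t). Die Stammfunktion von der Geschwindigkeit ist die Position. Mit x(0) = 2 erhalten wir x(t) = 2 - 3·sin(4·t). Mit x(t) = 2 - 3·sin(4·t) und Einsetzen von t = -pi/8, finden wir x = 5.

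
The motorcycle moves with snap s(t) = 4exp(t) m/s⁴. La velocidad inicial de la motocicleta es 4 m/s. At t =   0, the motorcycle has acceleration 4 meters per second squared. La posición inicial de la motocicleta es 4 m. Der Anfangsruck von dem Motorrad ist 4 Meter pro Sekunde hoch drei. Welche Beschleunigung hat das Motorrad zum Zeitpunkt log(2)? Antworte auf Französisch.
Nous devons intégrer notre équation du snap s(t) = 4·exp(t) 2 fois. En prenant ∫s(t)dt et en appliquant j(0) = 4, nous trouvons j(t) = 4·exp(t). La primitive du jerk, avec a(0) = 4, donne l'accélération: a(t) = 4·exp(t). Nous avons l'accélération a(t) = 4·exp(t). En substituant t = log(2): a(log(2)) = 8.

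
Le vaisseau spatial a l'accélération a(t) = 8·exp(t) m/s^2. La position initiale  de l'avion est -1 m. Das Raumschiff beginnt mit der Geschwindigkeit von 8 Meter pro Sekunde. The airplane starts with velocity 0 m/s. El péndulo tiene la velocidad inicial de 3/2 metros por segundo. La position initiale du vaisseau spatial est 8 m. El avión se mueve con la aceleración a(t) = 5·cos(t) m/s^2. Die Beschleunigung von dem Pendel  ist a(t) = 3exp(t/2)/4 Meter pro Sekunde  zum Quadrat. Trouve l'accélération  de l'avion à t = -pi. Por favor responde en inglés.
We have acceleration a(t) = 5·cos(t). Substituting t = -pi: a(-pi) = -5.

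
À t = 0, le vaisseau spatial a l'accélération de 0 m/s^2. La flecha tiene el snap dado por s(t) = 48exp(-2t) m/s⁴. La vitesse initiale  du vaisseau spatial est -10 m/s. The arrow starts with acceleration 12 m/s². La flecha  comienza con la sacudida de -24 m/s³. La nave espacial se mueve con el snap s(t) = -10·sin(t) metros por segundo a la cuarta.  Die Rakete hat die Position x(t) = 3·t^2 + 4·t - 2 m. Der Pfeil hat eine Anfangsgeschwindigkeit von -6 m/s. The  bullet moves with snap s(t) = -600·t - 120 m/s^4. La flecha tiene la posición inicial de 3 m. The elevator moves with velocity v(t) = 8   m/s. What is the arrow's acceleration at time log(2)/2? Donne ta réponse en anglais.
We must find the antiderivative of our snap equation s(t) = 48·exp(-2·t) 2 times. Integrating snap and using the initial condition j(0) = -24, we get j(t) = -24·exp(-2·t). Taking ∫j(t)dt and applying a(0) = 12, we find a(t) = 12·exp(-2·t). Using a(t) = 12·exp(-2·t) and substituting t = log(2)/2, we find a = 6.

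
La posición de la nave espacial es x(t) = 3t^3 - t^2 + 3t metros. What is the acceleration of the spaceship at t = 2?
To solve this, we need to take 2 derivatives of our position equation x(t) = 3·t^3 - t^2 + 3·t. Taking d/dt of x(t), we find v(t) = 9·t^2 - 2·t + 3. The derivative of velocity gives acceleration: a(t) = 18·t - 2. Using a(t) = 18·t - 2 and substituting t = 2, we find a = 34.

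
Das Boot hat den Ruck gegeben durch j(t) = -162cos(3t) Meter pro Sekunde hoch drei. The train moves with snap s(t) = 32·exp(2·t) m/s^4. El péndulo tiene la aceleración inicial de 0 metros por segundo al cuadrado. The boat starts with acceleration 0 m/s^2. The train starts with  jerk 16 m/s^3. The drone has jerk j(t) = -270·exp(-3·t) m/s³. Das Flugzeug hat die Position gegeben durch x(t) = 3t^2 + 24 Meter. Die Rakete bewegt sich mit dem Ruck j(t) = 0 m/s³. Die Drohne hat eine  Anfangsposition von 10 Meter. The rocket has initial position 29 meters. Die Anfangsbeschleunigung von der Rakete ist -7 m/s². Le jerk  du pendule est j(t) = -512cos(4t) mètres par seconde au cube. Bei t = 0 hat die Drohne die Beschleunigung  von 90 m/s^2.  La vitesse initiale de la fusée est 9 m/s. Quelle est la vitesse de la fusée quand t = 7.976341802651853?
Pour résoudre ceci, nous devons prendre 2 intégrales de notre équation du jerk j(t) = 0. L'intégrale du jerk, avec a(0) = -7, donne l'accélération: a(t) = -7. L'intégrale de l'accélération, avec v(0) = 9, donne la vitesse: v(t) = 9 - 7·t. Nous avons la vitesse v(t) = 9 - 7·t. En substituant t = 7.976341802651853: v(7.976341802651853) = -46.8343926185630.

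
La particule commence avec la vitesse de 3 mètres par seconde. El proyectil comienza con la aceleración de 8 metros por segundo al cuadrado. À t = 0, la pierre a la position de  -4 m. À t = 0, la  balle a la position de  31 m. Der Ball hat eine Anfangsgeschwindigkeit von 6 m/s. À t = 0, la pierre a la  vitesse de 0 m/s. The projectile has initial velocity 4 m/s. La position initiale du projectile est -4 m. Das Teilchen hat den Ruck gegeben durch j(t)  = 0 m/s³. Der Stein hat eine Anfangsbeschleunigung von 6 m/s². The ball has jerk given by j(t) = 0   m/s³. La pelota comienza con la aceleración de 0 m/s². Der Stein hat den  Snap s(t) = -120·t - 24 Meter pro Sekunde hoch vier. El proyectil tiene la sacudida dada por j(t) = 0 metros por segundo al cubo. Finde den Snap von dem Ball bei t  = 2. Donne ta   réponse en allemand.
Um dies zu lösen, müssen wir 1 Ableitung unserer Gleichung für den Ruck j(t) = 0 nehmen. Mit d/dt von j(t) finden wir s(t) = 0. Wir haben den Snap s(t) = 0. Durch Einsetzen von t = 2: s(2) = 0.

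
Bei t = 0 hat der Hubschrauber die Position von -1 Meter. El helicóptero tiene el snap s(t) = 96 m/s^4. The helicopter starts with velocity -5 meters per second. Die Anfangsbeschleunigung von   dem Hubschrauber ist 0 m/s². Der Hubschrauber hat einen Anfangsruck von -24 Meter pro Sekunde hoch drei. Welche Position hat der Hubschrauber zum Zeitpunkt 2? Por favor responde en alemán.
Wir müssen das Integral unserer Gleichung für den Snap s(t) = 96 4-mal finden. Die Stammfunktion von dem Snap, mit j(0) = -24, ergibt den Ruck: j(t) = 96·t - 24. Das Integral von dem Ruck, mit a(0) = 0, ergibt die Beschleunigung: a(t) = 24·t·(2·t - 1). Mit ∫a(t)dt und Anwendung von v(0) = -5, finden wir v(t) = 16·t^3 - 12·t^2 - 5. Das Integral von der Geschwindigkeit ist die Position. Mit x(0) = -1 erhalten wir x(t) = 4·t^4 - 4·t^3 - 5·t - 1. Wir haben die Position x(t) = 4·t^4 - 4·t^3 - 5·t - 1. Durch Einsetzen von t = 2: x(2) = 21.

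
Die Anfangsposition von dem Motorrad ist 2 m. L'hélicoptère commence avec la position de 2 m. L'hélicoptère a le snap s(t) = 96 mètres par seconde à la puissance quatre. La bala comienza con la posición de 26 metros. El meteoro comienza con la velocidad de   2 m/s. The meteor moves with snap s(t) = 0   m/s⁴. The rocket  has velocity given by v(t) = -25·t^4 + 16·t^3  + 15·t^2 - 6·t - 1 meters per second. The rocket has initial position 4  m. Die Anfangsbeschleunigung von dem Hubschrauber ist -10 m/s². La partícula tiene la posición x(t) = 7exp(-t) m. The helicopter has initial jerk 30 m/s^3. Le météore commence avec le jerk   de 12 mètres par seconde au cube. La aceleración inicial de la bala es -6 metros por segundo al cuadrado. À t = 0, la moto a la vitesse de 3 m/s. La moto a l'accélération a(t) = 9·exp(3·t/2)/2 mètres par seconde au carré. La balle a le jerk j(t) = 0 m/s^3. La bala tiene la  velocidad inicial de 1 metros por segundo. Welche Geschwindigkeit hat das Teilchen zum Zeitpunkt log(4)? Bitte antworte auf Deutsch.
Um dies zu lösen, müssen wir 1 Ableitung unserer Gleichung für die Position x(t) = 7·exp(-t) nehmen. Die Ableitung von der Position ergibt die Geschwindigkeit: v(t) = -7·exp(-t). Wir haben die Geschwindigkeit v(t) = -7·exp(-t). Durch Einsetzen von t = log(4): v(log(4)) = -7/4.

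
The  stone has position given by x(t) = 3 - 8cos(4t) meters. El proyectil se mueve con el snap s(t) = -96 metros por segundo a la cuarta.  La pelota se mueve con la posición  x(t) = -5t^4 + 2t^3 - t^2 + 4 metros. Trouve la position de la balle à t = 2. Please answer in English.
Using x(t) = -5·t^4 + 2·t^3 - t^2 + 4 and substituting t = 2, we find x = -64.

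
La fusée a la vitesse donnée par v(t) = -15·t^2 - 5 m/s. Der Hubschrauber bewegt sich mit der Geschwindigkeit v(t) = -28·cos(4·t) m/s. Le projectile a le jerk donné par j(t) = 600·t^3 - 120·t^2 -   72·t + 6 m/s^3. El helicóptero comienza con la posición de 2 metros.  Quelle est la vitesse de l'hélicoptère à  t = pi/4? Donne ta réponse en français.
Nous avons la vitesse v(t) = -28·cos(4·t). En substituant t = pi/4: v(pi/4) = 28.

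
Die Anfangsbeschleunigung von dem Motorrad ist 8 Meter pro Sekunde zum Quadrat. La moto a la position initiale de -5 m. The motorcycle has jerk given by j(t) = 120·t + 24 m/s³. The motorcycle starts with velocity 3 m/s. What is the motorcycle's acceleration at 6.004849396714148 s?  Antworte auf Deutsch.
Wir müssen das Integral unserer Gleichung für den Ruck j(t) = 120·t + 24 1-mal finden. Durch Integration von dem Ruck und Verwendung der Anfangsbedingung a(0) = 8, erhalten wir a(t) = 60·t^2 + 24·t + 8. Aus der Gleichung für die Beschleunigung a(t) = 60·t^2 + 24·t + 8, setzen wir t = 6.004849396714148 ein und erhalten a = 2315.60936215424.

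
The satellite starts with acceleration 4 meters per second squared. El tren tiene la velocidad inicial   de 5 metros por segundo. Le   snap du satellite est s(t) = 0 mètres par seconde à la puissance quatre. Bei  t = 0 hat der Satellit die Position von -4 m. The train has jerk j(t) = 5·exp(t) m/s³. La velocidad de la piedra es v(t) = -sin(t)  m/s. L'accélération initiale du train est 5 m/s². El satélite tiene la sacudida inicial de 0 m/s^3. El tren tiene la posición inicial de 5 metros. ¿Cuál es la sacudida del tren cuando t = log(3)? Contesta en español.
De la ecuación de la sacudida j(t) = 5·exp(t), sustituimos t = log(3) para obtener j = 15.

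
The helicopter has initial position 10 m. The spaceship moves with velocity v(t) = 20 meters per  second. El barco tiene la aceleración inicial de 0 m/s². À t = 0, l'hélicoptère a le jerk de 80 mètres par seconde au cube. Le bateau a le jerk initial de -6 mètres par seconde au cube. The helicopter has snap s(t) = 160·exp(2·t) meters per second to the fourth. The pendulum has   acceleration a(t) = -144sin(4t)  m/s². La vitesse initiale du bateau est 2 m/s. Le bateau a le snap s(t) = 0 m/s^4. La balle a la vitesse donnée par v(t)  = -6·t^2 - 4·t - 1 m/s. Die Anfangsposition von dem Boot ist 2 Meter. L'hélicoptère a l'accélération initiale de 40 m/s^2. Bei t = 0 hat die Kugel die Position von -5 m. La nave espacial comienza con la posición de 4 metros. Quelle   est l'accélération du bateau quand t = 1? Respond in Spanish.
Necesitamos integrar nuestra ecuación del snap s(t) = 0 2 veces. Tomando ∫s(t)dt y aplicando j(0) = -6, encontramos j(t) = -6. La integral de la sacudida es la aceleración. Usando a(0) = 0, obtenemos a(t) = -6·t. De la ecuación de la aceleración a(t) = -6·t, sustituimos t = 1 para obtener a = -6.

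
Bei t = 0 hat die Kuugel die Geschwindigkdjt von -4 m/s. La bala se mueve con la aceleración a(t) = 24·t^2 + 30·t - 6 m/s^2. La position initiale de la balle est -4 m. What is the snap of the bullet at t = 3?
Starting from acceleration a(t) = 24·t^2 + 30·t - 6, we take 2 derivatives. Taking d/dt of a(t), we find j(t) = 48·t + 30. Differentiating jerk, we get snap: s(t) = 48. Using s(t) = 48 and substituting t = 3, we find s = 48.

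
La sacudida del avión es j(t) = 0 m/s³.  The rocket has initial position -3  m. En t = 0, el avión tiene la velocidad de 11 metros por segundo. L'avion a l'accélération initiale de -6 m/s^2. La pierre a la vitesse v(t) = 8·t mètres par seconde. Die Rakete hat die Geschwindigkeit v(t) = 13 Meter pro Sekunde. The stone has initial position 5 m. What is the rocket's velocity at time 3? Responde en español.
Usando v(t) = 13 y sustituyendo t = 3, encontramos v = 13.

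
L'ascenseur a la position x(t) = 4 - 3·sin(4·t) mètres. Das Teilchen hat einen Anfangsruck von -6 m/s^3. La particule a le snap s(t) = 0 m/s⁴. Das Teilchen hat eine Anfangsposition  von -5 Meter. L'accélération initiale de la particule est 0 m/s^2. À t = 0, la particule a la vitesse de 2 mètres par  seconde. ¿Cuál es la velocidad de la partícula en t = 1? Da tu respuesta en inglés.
Starting from snap s(t) = 0, we take 3 antiderivatives. Integrating snap and using the initial condition j(0) = -6, we get j(t) = -6. The integral of jerk, with a(0) = 0, gives acceleration: a(t) = -6·t. Integrating acceleration and using the initial condition v(0) = 2, we get v(t) = 2 - 3·t^2. From the given velocity equation v(t) = 2 - 3·t^2, we substitute t = 1 to get v = -1.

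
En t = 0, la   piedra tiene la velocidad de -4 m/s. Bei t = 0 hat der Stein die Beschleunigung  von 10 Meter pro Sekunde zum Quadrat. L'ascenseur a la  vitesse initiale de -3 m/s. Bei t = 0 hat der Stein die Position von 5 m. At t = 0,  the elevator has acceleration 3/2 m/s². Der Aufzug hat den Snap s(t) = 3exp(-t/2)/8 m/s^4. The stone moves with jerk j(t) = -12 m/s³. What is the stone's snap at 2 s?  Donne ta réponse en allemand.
Um dies zu lösen, müssen wir 1 Ableitung unserer Gleichung für den Ruck j(t) = -12 nehmen. Mit d/dt von j(t) finden wir s(t) = 0. Wir haben den Snap s(t) = 0. Durch Einsetzen von t = 2: s(2) = 0.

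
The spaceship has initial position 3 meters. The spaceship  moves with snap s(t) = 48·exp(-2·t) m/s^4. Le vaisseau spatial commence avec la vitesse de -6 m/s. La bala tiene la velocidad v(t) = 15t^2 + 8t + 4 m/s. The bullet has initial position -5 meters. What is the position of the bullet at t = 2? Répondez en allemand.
Wir müssen die Stammfunktion unserer Gleichung für die Geschwindigkeit v(t) = 15·t^2 + 8·t + 4 1-mal finden. Das Integral von der Geschwindigkeit, mit x(0) = -5, ergibt die Position: x(t) = 5·t^3 + 4·t^2 + 4·t - 5. Wir haben die Position x(t) = 5·t^3 + 4·t^2 + 4·t - 5. Durch Einsetzen von t = 2: x(2) = 59.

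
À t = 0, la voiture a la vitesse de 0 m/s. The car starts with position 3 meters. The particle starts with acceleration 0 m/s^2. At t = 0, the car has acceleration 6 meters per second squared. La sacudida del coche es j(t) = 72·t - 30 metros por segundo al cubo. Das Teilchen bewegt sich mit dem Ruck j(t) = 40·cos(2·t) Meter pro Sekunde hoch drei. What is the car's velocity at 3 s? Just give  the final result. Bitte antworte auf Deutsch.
Die Geschwindigkeit bei t = 3 ist v = 207.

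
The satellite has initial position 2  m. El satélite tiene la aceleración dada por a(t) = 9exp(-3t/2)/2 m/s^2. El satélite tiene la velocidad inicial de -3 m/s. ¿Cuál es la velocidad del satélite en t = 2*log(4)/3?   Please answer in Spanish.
Necesitamos integrar nuestra ecuación de la aceleración a(t) = 9·exp(-3·t/2)/2 1 vez. La antiderivada de la aceleración es la velocidad. Usando v(0) = -3, obtenemos v(t) = -3·exp(-3·t/2). De la ecuación de la velocidad v(t) = -3·exp(-3·t/2), sustituimos t = 2*log(4)/3 para obtener v = -3/4.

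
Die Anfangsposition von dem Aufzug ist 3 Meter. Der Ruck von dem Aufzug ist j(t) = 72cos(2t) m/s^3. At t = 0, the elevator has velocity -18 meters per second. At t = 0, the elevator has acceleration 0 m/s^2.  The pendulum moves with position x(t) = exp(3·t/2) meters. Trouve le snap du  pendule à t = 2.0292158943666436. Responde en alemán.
Wir müssen unsere Gleichung für die Position x(t) = exp(3·t/2) 4-mal ableiten. Die Ableitung von der Position ergibt die Geschwindigkeit: v(t) = 3·exp(3·t/2)/2. Durch Ableiten von der Geschwindigkeit erhalten wir die Beschleunigung: a(t) = 9·exp(3·t/2)/4. Durch Ableiten von der Beschleunigung erhalten wir den Ruck: j(t) = 27·exp(3·t/2)/8. Die Ableitung von dem Ruck ergibt den Snap: s(t) = 81·exp(3·t/2)/16. Mit s(t) = 81·exp(3·t/2)/16 und Einsetzen von t = 2.0292158943666436, finden wir s = 106.238256430466.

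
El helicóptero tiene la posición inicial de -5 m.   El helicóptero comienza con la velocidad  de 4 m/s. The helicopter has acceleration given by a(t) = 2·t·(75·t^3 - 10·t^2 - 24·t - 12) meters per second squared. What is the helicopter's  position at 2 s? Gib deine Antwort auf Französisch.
Nous devons trouver la primitive de notre équation de l'accélération a(t) = 2·t·(75·t^3 - 10·t^2 - 24·t - 12) 2 fois. En prenant ∫a(t)dt et en appliquant v(0) = 4, nous trouvons v(t) = 30·t^5 - 5·t^4 - 16·t^3 - 12·t^2 + 4. En intégrant la vitesse et en utilisant la condition initiale x(0) = -5, nous obtenons x(t) = 5·t^6 - t^5 - 4·t^4 - 4·t^3 + 4·t - 5. De l'équation de la position x(t) = 5·t^6 - t^5 - 4·t^4 - 4·t^3 + 4·t - 5, nous substituons t = 2 pour obtenir x = 195.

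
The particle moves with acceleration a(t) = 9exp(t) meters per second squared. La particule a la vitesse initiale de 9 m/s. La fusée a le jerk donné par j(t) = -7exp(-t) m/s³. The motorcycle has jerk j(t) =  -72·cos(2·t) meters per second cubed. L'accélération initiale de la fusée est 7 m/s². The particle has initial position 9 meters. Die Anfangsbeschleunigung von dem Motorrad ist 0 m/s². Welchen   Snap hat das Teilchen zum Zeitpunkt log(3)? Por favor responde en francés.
Pour résoudre ceci, nous devons prendre 2 dérivées de notre équation de l'accélération a(t) = 9·exp(t). En prenant d/dt de a(t), nous trouvons j(t) = 9·exp(t). En dérivant le jerk, nous obtenons le snap: s(t) = 9·exp(t). Nous avons le snap s(t) = 9·exp(t). En substituant t = log(3): s(log(3)) = 27.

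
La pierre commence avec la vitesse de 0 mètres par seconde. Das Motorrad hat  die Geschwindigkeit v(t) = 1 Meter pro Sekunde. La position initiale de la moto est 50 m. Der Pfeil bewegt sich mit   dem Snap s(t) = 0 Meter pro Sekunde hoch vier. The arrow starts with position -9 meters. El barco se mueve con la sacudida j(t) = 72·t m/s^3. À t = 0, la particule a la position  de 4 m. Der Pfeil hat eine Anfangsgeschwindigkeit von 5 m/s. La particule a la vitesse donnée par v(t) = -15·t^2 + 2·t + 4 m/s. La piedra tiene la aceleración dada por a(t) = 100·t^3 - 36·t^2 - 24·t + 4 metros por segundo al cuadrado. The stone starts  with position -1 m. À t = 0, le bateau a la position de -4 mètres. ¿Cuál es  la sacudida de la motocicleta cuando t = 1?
Debemos derivar nuestra ecuación de la velocidad v(t) = 1 2 veces. La derivada de la velocidad da la aceleración: a(t) = 0. Derivando la aceleración, obtenemos la sacudida: j(t) = 0. Usando j(t) = 0 y sustituyendo t = 1, encontramos j = 0.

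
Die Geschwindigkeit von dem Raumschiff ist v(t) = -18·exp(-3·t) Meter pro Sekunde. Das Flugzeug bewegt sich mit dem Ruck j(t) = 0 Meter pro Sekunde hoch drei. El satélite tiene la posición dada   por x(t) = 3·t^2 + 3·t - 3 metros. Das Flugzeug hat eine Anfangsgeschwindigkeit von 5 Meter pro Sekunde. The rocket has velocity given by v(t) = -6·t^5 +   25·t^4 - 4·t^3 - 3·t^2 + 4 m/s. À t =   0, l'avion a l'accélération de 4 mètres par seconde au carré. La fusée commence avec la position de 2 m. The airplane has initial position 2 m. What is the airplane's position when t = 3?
To solve this, we need to take 3 integrals of our jerk equation j(t) = 0. The integral of jerk is acceleration. Using a(0) = 4, we get a(t) = 4. Integrating acceleration and using the initial condition v(0) = 5, we get v(t) = 4·t + 5. The antiderivative of velocity is position. Using x(0) = 2, we get x(t) = 2·t^2 + 5·t + 2. Using x(t) = 2·t^2 + 5·t + 2 and substituting t = 3, we find x = 35.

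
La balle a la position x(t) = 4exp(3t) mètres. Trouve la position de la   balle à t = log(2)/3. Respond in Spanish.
De la ecuación de la posición x(t) = 4·exp(3·t), sustituimos t = log(2)/3 para obtener x = 8.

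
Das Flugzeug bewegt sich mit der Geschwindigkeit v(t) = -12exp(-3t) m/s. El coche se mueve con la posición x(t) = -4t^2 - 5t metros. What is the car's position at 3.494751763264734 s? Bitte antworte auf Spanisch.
Tenemos la posición x(t) = -4·t^2 - 5·t. Sustituyendo t = 3.494751763264734: x(3.494751763264734) = -66.3269183636915.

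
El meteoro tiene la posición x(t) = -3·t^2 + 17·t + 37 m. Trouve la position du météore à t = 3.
En utilisant x(t) = -3·t^2 + 17·t + 37 et en substituant t = 3, nous trouvons x = 61.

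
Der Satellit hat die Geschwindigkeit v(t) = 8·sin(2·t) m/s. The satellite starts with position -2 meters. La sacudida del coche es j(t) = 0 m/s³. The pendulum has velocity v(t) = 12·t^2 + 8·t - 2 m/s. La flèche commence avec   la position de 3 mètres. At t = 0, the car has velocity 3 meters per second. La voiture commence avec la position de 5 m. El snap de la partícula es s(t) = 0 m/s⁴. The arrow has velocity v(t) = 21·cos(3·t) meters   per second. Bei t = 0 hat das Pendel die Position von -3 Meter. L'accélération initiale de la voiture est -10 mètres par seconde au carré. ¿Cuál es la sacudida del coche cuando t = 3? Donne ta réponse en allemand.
Mit j(t) = 0 und Einsetzen von t = 3, finden wir j = 0.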